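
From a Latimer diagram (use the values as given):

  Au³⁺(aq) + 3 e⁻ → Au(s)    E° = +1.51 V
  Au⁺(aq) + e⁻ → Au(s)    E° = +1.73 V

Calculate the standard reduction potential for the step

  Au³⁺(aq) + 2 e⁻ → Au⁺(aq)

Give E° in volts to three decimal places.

+1.400 V

Sequential free energies add, so n₃E°₃ = n₁E°₁ + n₂E°₂.
With n₃ = 3, and the known step contributing 1×(+1.73) V, the unknown satisfies 2·E° = 3×(+1.51) − 1×(+1.73) = +2.800.
E° = +2.800 / 2 = +1.400 V.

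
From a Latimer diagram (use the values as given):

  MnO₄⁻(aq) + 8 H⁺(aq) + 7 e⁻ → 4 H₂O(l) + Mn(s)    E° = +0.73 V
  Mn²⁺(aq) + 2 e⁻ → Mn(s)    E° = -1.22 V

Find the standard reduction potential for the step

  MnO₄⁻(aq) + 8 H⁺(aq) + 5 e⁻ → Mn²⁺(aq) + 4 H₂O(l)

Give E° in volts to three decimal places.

Sequential free energies add, so n₃E°₃ = n₁E°₁ + n₂E°₂.
With n₃ = 7, and the known step contributing 2×(-1.22) V, the unknown satisfies 5·E° = 7×(+0.73) − 2×(-1.22) = +7.550.
E° = +7.550 / 5 = +1.510 V.

+1.510 V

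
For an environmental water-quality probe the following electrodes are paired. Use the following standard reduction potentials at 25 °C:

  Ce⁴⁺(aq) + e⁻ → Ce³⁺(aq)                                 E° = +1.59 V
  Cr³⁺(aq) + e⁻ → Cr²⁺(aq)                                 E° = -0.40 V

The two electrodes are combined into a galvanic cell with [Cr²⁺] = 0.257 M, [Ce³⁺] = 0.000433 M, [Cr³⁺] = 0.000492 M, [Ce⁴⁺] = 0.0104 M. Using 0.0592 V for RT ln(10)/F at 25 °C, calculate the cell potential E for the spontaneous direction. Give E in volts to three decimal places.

Ce⁴⁺/Ce³⁺ is the cathode (higher E°), Cr³⁺/Cr²⁺ the anode: E°cell = +1.59 − (-0.40) = +1.99 V, n = 1.
Overall: Ce⁴⁺(aq) + Cr²⁺(aq) → Ce³⁺(aq) + Cr³⁺(aq)
Q = [Ce³⁺]·[Cr³⁺] / ([Ce⁴⁺]·[Cr²⁺]); log Q = -4.099.
E = E° − (0.0592/n) log Q = +1.99 − (0.0592/1)(-4.099) = +2.233 V.

+2.233 V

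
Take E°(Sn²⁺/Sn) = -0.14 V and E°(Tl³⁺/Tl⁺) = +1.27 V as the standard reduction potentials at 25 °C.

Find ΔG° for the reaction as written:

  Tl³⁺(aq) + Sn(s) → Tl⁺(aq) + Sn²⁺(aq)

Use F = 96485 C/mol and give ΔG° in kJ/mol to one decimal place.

As written, Tl³⁺/Tl⁺ is reduced (cathode) and Sn²⁺/Sn is oxidised (anode), so E°cell = (+1.27) − (-0.14) = +1.41 V.
Balancing electrons gives n = 2.
ΔG° = −nFE° = −(2)(96485)(+1.41) = -272,088 J = -272.1 kJ/mol.

-272.1 kJ/mol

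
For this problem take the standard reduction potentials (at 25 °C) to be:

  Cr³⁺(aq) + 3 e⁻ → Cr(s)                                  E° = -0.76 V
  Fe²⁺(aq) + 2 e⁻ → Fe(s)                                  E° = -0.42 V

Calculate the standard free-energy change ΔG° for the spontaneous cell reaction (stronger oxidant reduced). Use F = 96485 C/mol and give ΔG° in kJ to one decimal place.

Fe²⁺/Fe (E° = -0.42 V) is the cathode; Cr³⁺/Cr (E° = -0.76 V) is the anode, so E°cell = +0.34 V.
Balancing electrons gives n = 6 (lcm of 2 and 3).
ΔG° = −nFE° = −(6)(96485)(+0.34) = -196,829 J = -196.8 kJ.

-196.8 kJ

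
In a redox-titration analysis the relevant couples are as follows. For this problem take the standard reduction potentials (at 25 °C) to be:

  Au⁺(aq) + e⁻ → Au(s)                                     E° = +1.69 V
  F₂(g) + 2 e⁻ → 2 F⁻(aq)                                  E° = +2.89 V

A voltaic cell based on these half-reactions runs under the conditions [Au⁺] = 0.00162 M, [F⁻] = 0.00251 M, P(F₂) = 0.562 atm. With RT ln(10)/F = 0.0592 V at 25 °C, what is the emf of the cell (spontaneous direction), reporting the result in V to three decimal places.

+1.512 V

F₂/F⁻ is the cathode (higher E°), Au⁺/Au the anode: E°cell = +2.89 − (+1.69) = +1.20 V, n = 2.
Overall: F₂(g) + 2 Au(s) → 2 F⁻(aq) + 2 Au⁺(aq)
Q = [F⁻]^2·[Au⁺]^2 / (P(F₂)); log Q = -10.531.
E = E° − (0.0592/n) log Q = +1.20 − (0.0592/2)(-10.531) = +1.512 V.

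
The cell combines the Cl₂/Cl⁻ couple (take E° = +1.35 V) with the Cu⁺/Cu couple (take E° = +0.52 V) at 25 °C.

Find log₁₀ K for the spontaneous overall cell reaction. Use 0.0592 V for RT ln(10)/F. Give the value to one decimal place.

28.0

Cathode: Cl₂/Cl⁻; anode: Cu⁺/Cu. E°cell = +0.83 V, n = 2.
log K = nE°cell / 0.0592 = (2)(+0.83) / 0.0592 = 28.0.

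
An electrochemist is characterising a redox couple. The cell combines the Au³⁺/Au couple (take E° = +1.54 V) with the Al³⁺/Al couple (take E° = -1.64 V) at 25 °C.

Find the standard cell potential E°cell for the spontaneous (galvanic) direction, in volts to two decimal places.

+3.18 V

The Au³⁺/Au couple has the higher reduction potential, so it is the cathode; Al³⁺/Al is oxidised at the anode.
E°cell = E°(cathode) − E°(anode) = (+1.54) − (-1.64) = +3.18 V.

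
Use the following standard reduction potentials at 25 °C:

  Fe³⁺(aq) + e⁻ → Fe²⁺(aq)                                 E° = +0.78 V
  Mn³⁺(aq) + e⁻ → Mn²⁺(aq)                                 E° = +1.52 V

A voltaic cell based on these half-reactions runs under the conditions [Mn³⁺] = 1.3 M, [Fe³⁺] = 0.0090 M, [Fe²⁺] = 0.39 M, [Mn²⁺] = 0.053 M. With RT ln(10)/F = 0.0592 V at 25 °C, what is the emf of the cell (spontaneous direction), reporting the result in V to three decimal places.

Mn³⁺/Mn²⁺ is the cathode (higher E°), Fe³⁺/Fe²⁺ the anode: E°cell = +1.52 − (+0.78) = +0.74 V, n = 1.
Overall: Mn³⁺(aq) + Fe²⁺(aq) → Mn²⁺(aq) + Fe³⁺(aq)
Q = [Mn²⁺]·[Fe³⁺] / ([Mn³⁺]·[Fe²⁺]); log Q = -3.026.
E = E° − (0.0592/n) log Q = +0.74 − (0.0592/1)(-3.026) = +0.919 V.

+0.919 V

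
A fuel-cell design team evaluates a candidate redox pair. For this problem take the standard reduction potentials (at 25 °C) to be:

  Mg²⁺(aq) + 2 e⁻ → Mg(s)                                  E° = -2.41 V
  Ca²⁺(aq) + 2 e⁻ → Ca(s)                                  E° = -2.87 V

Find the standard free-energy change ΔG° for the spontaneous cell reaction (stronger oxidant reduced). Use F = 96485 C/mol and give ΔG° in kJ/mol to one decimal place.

Mg²⁺/Mg (E° = -2.41 V) is the cathode; Ca²⁺/Ca (E° = -2.87 V) is the anode, so E°cell = +0.46 V.
Balancing electrons gives n = 2 (lcm of 2 and 2).
ΔG° = −nFE° = −(2)(96485)(+0.46) = -88,766 J = -88.8 kJ/mol.

-88.8 kJ/mol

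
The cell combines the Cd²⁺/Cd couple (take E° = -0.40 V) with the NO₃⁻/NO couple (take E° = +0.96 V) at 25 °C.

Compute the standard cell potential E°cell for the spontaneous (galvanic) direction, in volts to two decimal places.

+1.36 V

The NO₃⁻/NO couple has the higher reduction potential, so it is the cathode; Cd²⁺/Cd is oxidised at the anode.
E°cell = E°(cathode) − E°(anode) = (+0.96) − (-0.40) = +1.36 V.
Since E°cell > 0, the reaction is spontaneous under standard conditions.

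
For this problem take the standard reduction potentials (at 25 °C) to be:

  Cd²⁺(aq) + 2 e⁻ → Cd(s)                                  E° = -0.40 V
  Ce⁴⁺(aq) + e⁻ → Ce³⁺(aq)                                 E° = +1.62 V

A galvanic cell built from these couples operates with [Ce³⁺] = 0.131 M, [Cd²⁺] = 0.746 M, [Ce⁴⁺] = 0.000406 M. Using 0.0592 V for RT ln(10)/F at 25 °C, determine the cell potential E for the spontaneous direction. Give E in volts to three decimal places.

Ce⁴⁺/Ce³⁺ is the cathode (higher E°), Cd²⁺/Cd the anode: E°cell = +1.62 − (-0.40) = +2.02 V, n = 2.
Overall: 2 Ce⁴⁺(aq) + Cd(s) → 2 Ce³⁺(aq) + Cd²⁺(aq)
Q = [Ce³⁺]^2·[Cd²⁺] / ([Ce⁴⁺]^2); log Q = 4.890.
E = E° − (0.0592/n) log Q = +2.02 − (0.0592/2)(4.890) = +1.875 V.

+1.875 V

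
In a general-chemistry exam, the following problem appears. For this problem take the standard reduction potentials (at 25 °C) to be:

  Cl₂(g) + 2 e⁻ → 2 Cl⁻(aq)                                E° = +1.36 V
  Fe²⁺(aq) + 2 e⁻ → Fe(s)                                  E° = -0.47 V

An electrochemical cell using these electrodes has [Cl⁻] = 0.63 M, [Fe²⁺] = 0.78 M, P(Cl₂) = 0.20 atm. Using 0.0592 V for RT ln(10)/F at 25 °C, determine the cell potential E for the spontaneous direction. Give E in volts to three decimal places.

+1.824 V

Cl₂/Cl⁻ is the cathode (higher E°), Fe²⁺/Fe the anode: E°cell = +1.36 − (-0.47) = +1.83 V, n = 2.
Overall: Cl₂(g) + Fe(s) → 2 Cl⁻(aq) + Fe²⁺(aq)
Q = [Cl⁻]^2·[Fe²⁺] / (P(Cl₂)); log Q = 0.190.
E = E° − (0.0592/n) log Q = +1.83 − (0.0592/2)(0.190) = +1.824 V.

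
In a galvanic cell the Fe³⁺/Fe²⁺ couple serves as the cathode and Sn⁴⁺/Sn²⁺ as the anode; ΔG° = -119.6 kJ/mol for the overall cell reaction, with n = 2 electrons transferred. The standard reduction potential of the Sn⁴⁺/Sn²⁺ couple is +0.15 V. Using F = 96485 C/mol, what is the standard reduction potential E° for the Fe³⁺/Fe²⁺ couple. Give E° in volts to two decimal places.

+0.77 V

E°cell = −ΔG°/(nF) = −(-119.6×10³)/((2)(96485)) = +0.620 V.
Since Fe³⁺/Fe²⁺ is the cathode and Sn⁴⁺/Sn²⁺ the anode, E°cell = E°(Fe³⁺/Fe²⁺) − E°(Sn⁴⁺/Sn²⁺).
So E°(Fe³⁺/Fe²⁺) = E°cell + E°(Sn⁴⁺/Sn²⁺) = +0.620 + (+0.15) = +0.77 V.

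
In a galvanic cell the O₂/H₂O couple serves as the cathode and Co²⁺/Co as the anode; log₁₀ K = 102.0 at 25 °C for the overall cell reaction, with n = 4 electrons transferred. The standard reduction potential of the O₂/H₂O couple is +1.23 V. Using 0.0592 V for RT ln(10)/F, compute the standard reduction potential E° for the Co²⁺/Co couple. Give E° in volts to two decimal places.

E°cell = (0.0592/n)·log K = (0.0592/4)(102.0) = +1.510 V.
Since O₂/H₂O is the cathode and Co²⁺/Co the anode, E°cell = E°(O₂/H₂O) − E°(Co²⁺/Co).
So E°(Co²⁺/Co) = E°(O₂/H₂O) − E°cell = (+1.23) − (+1.510) = -0.28 V.

-0.28 V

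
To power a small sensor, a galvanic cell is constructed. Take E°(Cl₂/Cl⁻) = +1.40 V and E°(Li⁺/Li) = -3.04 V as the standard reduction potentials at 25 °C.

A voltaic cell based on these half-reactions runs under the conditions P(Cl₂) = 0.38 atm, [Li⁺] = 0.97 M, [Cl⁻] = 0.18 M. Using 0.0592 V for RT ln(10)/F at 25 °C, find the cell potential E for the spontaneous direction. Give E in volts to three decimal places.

+4.472 V

Cl₂/Cl⁻ is the cathode (higher E°), Li⁺/Li the anode: E°cell = +1.40 − (-3.04) = +4.44 V, n = 2.
Overall: Cl₂(g) + 2 Li(s) → 2 Cl⁻(aq) + 2 Li⁺(aq)
Q = [Cl⁻]^2·[Li⁺]^2 / (P(Cl₂)); log Q = -1.096.
E = E° − (0.0592/n) log Q = +4.44 − (0.0592/2)(-1.096) = +4.472 V.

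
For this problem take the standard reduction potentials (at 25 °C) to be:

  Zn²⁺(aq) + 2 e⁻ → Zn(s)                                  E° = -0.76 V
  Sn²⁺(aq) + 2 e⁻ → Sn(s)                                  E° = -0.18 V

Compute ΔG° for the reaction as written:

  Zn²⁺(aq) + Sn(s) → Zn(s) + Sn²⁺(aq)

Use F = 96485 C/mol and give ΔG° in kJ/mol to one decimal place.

+111.9 kJ/mol

As written, Zn²⁺/Zn is reduced (cathode) and Sn²⁺/Sn is oxidised (anode), so E°cell = (-0.76) − (-0.18) = -0.58 V.
Balancing electrons gives n = 2.
ΔG° = −nFE° = −(2)(96485)(-0.58) = 111,923 J = +111.9 kJ/mol.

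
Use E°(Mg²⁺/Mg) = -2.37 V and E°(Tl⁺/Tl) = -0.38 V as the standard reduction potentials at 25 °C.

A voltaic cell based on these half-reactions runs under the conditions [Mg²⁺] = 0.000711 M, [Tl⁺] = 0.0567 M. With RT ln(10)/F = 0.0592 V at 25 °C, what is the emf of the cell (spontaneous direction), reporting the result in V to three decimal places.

Tl⁺/Tl is the cathode (higher E°), Mg²⁺/Mg the anode: E°cell = -0.38 − (-2.37) = +1.99 V, n = 2.
Overall: 2 Tl⁺(aq) + Mg(s) → 2 Tl(s) + Mg²⁺(aq)
Q = [Mg²⁺] / ([Tl⁺]^2); log Q = -0.655.
E = E° − (0.0592/n) log Q = +1.99 − (0.0592/2)(-0.655) = +2.009 V.

+2.009 V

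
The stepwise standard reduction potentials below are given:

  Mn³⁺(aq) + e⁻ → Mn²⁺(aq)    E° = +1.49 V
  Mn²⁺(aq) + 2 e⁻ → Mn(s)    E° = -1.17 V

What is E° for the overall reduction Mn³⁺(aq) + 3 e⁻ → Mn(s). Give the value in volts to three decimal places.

Adding the free-energy changes (−nFE°) of the two steps gives −n₃FE°₃ = −n₁FE°₁ − n₂FE°₂.
E°₃ = (1×+1.49 + 2×-1.17) / 3 = (-0.850) / 3 = -0.283 V.
E° values themselves are not directly additive — weighting by electron count is essential.

-0.283 V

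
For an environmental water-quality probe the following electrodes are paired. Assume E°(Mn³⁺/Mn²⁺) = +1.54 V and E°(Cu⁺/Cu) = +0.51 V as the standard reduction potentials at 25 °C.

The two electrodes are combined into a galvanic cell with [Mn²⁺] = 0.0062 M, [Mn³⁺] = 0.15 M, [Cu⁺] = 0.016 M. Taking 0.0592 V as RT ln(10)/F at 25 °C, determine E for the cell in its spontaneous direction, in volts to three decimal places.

Mn³⁺/Mn²⁺ is the cathode (higher E°), Cu⁺/Cu the anode: E°cell = +1.54 − (+0.51) = +1.03 V, n = 1.
Overall: Mn³⁺(aq) + Cu(s) → Mn²⁺(aq) + Cu⁺(aq)
Q = [Mn²⁺]·[Cu⁺] / ([Mn³⁺]); log Q = -3.180.
E = E° − (0.0592/n) log Q = +1.03 − (0.0592/1)(-3.180) = +1.218 V.

+1.218 V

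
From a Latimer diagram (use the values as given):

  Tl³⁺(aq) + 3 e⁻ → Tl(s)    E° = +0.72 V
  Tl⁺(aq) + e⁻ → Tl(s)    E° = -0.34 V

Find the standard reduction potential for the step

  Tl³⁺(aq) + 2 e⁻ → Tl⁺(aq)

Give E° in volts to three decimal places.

+1.250 V

Sequential free energies add, so n₃E°₃ = n₁E°₁ + n₂E°₂.
With n₃ = 3, and the known step contributing 1×(-0.34) V, the unknown satisfies 2·E° = 3×(+0.72) − 1×(-0.34) = +2.500.
E° = +2.500 / 2 = +1.250 V.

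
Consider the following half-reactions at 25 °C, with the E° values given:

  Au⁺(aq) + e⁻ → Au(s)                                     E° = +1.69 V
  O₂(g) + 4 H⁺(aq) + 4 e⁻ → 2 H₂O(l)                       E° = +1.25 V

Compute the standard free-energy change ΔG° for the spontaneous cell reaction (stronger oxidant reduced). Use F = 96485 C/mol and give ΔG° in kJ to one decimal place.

-169.8 kJ

Au⁺/Au (E° = +1.69 V) is the cathode; O₂/H₂O (E° = +1.25 V) is the anode, so E°cell = +0.44 V.
Balancing electrons gives n = 4 (lcm of 1 and 4).
ΔG° = −nFE° = −(4)(96485)(+0.44) = -169,814 J = -169.8 kJ.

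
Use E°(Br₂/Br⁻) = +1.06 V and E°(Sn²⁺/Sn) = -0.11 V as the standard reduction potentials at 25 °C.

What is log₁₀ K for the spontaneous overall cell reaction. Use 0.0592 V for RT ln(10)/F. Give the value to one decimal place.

39.5

Cathode: Br₂/Br⁻; anode: Sn²⁺/Sn. E°cell = +1.17 V, n = 2.
log K = nE°cell / 0.0592 = (2)(+1.17) / 0.0592 = 39.5.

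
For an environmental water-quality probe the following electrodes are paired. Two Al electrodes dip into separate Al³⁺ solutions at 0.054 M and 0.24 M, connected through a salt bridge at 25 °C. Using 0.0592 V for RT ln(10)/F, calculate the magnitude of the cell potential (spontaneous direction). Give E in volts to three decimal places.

+0.013 V

For a concentration cell E°cell = 0. The 0.24 M side is the cathode (reduction is favoured where [Al³⁺] is higher).
With n = 3, E = −(0.0592/3) log([Al³⁺]ₐₙ/[Al³⁺]꜀ₐₜ) = −(0.0592/3) log(0.054/0.24) = −(0.0592/3)(-0.648) = +0.013 V.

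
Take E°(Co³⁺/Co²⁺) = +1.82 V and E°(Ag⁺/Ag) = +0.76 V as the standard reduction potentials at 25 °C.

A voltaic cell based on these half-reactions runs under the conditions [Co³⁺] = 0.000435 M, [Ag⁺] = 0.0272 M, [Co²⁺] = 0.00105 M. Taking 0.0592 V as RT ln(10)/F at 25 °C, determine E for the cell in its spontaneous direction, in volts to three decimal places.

+1.130 V

Co³⁺/Co²⁺ is the cathode (higher E°), Ag⁺/Ag the anode: E°cell = +1.82 − (+0.76) = +1.06 V, n = 1.
Overall: Co³⁺(aq) + Ag(s) → Co²⁺(aq) + Ag⁺(aq)
Q = [Co²⁺]·[Ag⁺] / ([Co³⁺]); log Q = -1.183.
E = E° − (0.0592/n) log Q = +1.06 − (0.0592/1)(-1.183) = +1.130 V.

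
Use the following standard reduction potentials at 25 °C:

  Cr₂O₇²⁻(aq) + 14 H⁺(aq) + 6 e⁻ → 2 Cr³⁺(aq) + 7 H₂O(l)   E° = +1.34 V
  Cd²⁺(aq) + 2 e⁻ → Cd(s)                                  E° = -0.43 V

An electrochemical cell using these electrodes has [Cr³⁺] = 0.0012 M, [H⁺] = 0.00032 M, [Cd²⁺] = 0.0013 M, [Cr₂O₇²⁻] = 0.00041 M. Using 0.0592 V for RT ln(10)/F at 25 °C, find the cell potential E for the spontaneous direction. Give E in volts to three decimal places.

Cr₂O₇²⁻/Cr³⁺ is the cathode (higher E°), Cd²⁺/Cd the anode: E°cell = +1.34 − (-0.43) = +1.77 V, n = 6.
Overall: Cr₂O₇²⁻(aq) + 14 H⁺(aq) + 3 Cd(s) → 2 Cr³⁺(aq) + 7 H₂O(l) + 3 Cd²⁺(aq)
Q = [Cr³⁺]^2·[Cd²⁺]^3 / ([Cr₂O₇²⁻]·[H⁺]^14); log Q = 37.815.
E = E° − (0.0592/n) log Q = +1.77 − (0.0592/6)(37.815) = +1.397 V.

+1.397 V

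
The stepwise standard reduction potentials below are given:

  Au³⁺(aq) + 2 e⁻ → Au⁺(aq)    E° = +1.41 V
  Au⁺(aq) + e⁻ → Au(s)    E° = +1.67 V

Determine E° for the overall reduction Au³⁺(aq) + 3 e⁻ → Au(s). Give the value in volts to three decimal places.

+1.497 V

Standard free energies of sequential steps add: ΔG°₃ = ΔG°₁ + ΔG°₂, so n₃E°₃ = n₁E°₁ + n₂E°₂.
E°₃ = (2×+1.41 + 1×+1.67) / 3 = (+4.490) / 3 = +1.497 V.
Simply averaging or adding the two E° values would be wrong; the electron-weighted sum is required.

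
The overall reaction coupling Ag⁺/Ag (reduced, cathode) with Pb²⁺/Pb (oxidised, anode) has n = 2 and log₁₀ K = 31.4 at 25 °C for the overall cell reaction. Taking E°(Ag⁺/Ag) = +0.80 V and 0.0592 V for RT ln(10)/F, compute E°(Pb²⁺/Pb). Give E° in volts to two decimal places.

E°cell = (0.0592/n)·log K = (0.0592/2)(31.4) = +0.929 V.
Since Ag⁺/Ag is the cathode and Pb²⁺/Pb the anode, E°cell = E°(Ag⁺/Ag) − E°(Pb²⁺/Pb).
So E°(Pb²⁺/Pb) = E°(Ag⁺/Ag) − E°cell = (+0.80) − (+0.929) = -0.13 V.

-0.13 V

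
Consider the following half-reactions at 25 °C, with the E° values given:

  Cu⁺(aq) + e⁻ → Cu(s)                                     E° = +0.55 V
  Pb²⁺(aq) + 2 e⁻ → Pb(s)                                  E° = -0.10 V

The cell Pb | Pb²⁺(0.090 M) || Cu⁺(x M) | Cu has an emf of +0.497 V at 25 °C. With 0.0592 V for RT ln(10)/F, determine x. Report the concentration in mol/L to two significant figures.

Cu⁺/Cu is the cathode, Pb²⁺/Pb the anode: E°cell = +0.65 V, n = 2.
Overall reaction: 2 Cu⁺(aq) + Pb(s) → 2 Cu(s) + Pb²⁺(aq); Q = [Pb²⁺]^1/[Cu⁺]^2.
From E = E° − (0.0592/n) log Q: log Q = (E° − E)·n/0.0592 = (+0.65 − (+0.497))·2/0.0592 = 5.1689.
So 2·log[Cu⁺] = 1·log(0.09) − log Q = -1.0458 − (5.1689) = -6.2147; log[Cu⁺] = -6.2147 / 2 = -3.1073; [Cu⁺] = 10^(-3.1073) ≈ 0.00078 M.

0.00078 M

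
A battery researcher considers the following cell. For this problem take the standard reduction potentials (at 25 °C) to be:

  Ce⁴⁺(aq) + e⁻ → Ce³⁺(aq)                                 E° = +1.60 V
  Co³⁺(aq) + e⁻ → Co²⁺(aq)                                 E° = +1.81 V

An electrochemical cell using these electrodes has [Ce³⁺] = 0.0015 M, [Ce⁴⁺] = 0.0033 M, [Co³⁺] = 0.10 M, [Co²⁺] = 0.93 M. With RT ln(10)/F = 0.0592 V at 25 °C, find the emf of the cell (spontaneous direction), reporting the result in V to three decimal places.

Co³⁺/Co²⁺ is the cathode (higher E°), Ce⁴⁺/Ce³⁺ the anode: E°cell = +1.81 − (+1.60) = +0.21 V, n = 1.
Overall: Co³⁺(aq) + Ce³⁺(aq) → Co²⁺(aq) + Ce⁴⁺(aq)
Q = [Co²⁺]·[Ce⁴⁺] / ([Co³⁺]·[Ce³⁺]); log Q = 1.311.
E = E° − (0.0592/n) log Q = +0.21 − (0.0592/1)(1.311) = +0.132 V.

+0.132 V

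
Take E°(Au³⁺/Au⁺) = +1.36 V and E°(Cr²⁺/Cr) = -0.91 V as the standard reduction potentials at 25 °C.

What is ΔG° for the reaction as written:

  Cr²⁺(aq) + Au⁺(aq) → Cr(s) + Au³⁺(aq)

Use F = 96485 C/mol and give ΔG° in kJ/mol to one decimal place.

+438.0 kJ/mol

As written, Cr²⁺/Cr is reduced (cathode) and Au³⁺/Au⁺ is oxidised (anode), so E°cell = (-0.91) − (+1.36) = -2.27 V.
Balancing electrons gives n = 2.
ΔG° = −nFE° = −(2)(96485)(-2.27) = 438,042 J = +438.0 kJ/mol.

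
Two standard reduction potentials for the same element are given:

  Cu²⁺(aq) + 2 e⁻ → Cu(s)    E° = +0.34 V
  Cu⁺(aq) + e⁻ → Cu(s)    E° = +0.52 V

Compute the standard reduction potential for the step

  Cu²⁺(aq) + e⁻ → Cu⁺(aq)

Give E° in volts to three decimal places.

Sequential free energies add, so n₃E°₃ = n₁E°₁ + n₂E°₂.
With n₃ = 2, and the known step contributing 1×(+0.52) V, the unknown satisfies 1·E° = 2×(+0.34) − 1×(+0.52) = +0.160.
E° = +0.160 / 1 = +0.160 V.

+0.160 V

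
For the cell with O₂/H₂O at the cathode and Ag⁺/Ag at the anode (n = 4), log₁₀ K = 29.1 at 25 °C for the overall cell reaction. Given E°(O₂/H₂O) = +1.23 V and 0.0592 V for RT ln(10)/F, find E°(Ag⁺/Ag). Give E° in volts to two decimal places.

E°cell = (0.0592/n)·log K = (0.0592/4)(29.1) = +0.431 V.
Since O₂/H₂O is the cathode and Ag⁺/Ag the anode, E°cell = E°(O₂/H₂O) − E°(Ag⁺/Ag).
So E°(Ag⁺/Ag) = E°(O₂/H₂O) − E°cell = (+1.23) − (+0.431) = +0.80 V.

+0.80 V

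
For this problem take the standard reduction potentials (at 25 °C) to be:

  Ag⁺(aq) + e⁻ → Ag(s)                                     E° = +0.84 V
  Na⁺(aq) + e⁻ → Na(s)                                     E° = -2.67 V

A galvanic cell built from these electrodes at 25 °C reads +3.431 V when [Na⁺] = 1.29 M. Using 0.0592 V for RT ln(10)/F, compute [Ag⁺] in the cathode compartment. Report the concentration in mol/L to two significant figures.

Ag⁺/Ag is the cathode, Na⁺/Na the anode: E°cell = +3.51 V, n = 1.
Overall reaction: Ag⁺(aq) + Na(s) → Ag(s) + Na⁺(aq); Q = [Na⁺]^1/[Ag⁺]^1.
From E = E° − (0.0592/n) log Q: log Q = (E° − E)·n/0.0592 = (+3.51 − (+3.431))·1/0.0592 = 1.3345.
So 1·log[Ag⁺] = 1·log(1.29) − log Q = 0.1106 − (1.3345) = -1.2239; [Ag⁺] = 10^(-1.2239) ≈ 0.060 M.

0.060 M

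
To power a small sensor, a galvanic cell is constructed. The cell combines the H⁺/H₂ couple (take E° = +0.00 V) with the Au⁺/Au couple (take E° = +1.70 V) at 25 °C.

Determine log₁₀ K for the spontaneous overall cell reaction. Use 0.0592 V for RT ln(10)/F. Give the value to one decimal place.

Cathode: Au⁺/Au; anode: H⁺/H₂. E°cell = +1.70 V, n = 2.
log K = nE°cell / 0.0592 = (2)(+1.70) / 0.0592 = 57.4.

57.4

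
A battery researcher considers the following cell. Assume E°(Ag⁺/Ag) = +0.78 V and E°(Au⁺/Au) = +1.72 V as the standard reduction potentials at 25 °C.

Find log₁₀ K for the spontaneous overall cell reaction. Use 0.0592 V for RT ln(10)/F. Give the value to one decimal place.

15.9

Cathode: Au⁺/Au; anode: Ag⁺/Ag. E°cell = +0.94 V, n = 1.
log K = nE°cell / 0.0592 = (1)(+0.94) / 0.0592 = 15.9.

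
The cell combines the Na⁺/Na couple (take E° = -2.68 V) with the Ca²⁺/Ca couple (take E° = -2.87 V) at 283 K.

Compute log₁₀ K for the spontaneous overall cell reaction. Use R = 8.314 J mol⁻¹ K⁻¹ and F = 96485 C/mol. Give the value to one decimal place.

Cathode: Na⁺/Na; anode: Ca²⁺/Ca. E°cell = (-2.68) − (-2.87) = +0.19 V, with n = 2.
ΔG° = −nFE° = −RT ln K, so ln K = nFE°/(RT) = (2)(96485)(+0.19) / ((8.314)(283)) = 15.583.
log₁₀ K = 15.583 / ln 10 = 6.8.

6.8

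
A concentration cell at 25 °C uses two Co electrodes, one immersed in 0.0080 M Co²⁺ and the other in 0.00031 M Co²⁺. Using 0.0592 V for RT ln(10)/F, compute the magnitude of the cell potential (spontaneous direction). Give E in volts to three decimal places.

+0.042 V

For a concentration cell E°cell = 0. The 0.0080 M side is the cathode (reduction is favoured where [Co²⁺] is higher).
With n = 2, E = −(0.0592/2) log([Co²⁺]ₐₙ/[Co²⁺]꜀ₐₜ) = −(0.0592/2) log(0.00031/0.008) = −(0.0592/2)(-1.412) = +0.042 V.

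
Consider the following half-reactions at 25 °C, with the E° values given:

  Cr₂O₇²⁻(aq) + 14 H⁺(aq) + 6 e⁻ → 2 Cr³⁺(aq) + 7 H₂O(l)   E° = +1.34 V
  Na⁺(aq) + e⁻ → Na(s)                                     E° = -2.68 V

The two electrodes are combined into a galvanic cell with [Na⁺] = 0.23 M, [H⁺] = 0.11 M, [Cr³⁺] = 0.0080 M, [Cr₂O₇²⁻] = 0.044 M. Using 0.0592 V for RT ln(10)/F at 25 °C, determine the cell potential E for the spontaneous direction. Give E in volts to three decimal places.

Cr₂O₇²⁻/Cr³⁺ is the cathode (higher E°), Na⁺/Na the anode: E°cell = +1.34 − (-2.68) = +4.02 V, n = 6.
Overall: Cr₂O₇²⁻(aq) + 14 H⁺(aq) + 6 Na(s) → 2 Cr³⁺(aq) + 7 H₂O(l) + 6 Na⁺(aq)
Q = [Cr³⁺]^2·[Na⁺]^6 / ([Cr₂O₇²⁻]·[H⁺]^14); log Q = 6.754.
E = E° − (0.0592/n) log Q = +4.02 − (0.0592/6)(6.754) = +3.953 V.

+3.953 V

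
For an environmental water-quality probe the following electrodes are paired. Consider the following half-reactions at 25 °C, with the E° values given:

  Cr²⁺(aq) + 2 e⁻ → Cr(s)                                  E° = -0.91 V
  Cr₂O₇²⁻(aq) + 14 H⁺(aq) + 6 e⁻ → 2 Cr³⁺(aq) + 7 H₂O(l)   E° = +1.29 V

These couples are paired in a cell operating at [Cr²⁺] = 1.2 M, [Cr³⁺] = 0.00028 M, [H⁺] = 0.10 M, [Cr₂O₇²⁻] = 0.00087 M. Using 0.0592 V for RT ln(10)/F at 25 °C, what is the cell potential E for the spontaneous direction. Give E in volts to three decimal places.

Cr₂O₇²⁻/Cr³⁺ is the cathode (higher E°), Cr²⁺/Cr the anode: E°cell = +1.29 − (-0.91) = +2.20 V, n = 6.
Overall: Cr₂O₇²⁻(aq) + 14 H⁺(aq) + 3 Cr(s) → 2 Cr³⁺(aq) + 7 H₂O(l) + 3 Cr²⁺(aq)
Q = [Cr³⁺]^2·[Cr²⁺]^3 / ([Cr₂O₇²⁻]·[H⁺]^14); log Q = 10.192.
E = E° − (0.0592/n) log Q = +2.20 − (0.0592/6)(10.192) = +2.099 V.

+2.099 V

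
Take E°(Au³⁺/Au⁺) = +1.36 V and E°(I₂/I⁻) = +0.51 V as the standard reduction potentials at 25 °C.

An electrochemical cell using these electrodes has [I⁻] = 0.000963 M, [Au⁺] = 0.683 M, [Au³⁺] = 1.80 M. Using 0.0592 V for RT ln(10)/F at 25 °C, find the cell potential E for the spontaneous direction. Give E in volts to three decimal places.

Au³⁺/Au⁺ is the cathode (higher E°), I₂/I⁻ the anode: E°cell = +1.36 − (+0.51) = +0.85 V, n = 2.
Overall: Au³⁺(aq) + 2 I⁻(aq) → Au⁺(aq) + I₂(s)
Q = [Au⁺] / ([Au³⁺]·[I⁻]^2); log Q = 5.612.
E = E° − (0.0592/n) log Q = +0.85 − (0.0592/2)(5.612) = +0.684 V.

+0.684 V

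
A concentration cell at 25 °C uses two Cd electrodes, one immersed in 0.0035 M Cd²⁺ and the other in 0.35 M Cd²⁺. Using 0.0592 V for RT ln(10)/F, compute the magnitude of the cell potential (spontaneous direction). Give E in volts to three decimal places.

For a concentration cell E°cell = 0. The 0.35 M side is the cathode (reduction is favoured where [Cd²⁺] is higher).
With n = 2, E = −(0.0592/2) log([Cd²⁺]ₐₙ/[Cd²⁺]꜀ₐₜ) = −(0.0592/2) log(0.0035/0.35) = −(0.0592/2)(-2.000) = +0.059 V.

+0.059 V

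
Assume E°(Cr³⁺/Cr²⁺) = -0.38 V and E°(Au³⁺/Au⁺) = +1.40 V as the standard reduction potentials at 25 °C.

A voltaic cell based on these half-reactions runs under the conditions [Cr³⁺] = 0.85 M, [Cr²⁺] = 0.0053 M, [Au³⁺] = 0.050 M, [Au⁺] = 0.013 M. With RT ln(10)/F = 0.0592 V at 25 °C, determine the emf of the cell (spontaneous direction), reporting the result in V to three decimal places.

Au³⁺/Au⁺ is the cathode (higher E°), Cr³⁺/Cr²⁺ the anode: E°cell = +1.40 − (-0.38) = +1.78 V, n = 2.
Overall: Au³⁺(aq) + 2 Cr²⁺(aq) → Au⁺(aq) + 2 Cr³⁺(aq)
Q = [Au⁺]·[Cr³⁺]^2 / ([Au³⁺]·[Cr²⁺]^2); log Q = 3.825.
E = E° − (0.0592/n) log Q = +1.78 − (0.0592/2)(3.825) = +1.667 V.

+1.667 V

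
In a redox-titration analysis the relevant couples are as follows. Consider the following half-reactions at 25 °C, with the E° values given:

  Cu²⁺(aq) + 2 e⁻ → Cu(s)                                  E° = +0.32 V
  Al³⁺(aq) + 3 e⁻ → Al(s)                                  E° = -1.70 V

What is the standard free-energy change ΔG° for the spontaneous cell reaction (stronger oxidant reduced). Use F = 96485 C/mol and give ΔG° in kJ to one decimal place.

-1169.4 kJ

Cu²⁺/Cu (E° = +0.32 V) is the cathode; Al³⁺/Al (E° = -1.70 V) is the anode, so E°cell = +2.02 V.
Balancing electrons gives n = 6 (lcm of 2 and 3).
ΔG° = −nFE° = −(6)(96485)(+2.02) = -1,169,398 J = -1169.4 kJ.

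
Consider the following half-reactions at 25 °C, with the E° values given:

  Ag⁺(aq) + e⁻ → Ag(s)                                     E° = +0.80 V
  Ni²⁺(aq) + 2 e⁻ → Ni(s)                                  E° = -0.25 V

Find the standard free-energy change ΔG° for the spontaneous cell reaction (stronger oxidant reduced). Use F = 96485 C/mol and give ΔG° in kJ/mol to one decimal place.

-202.6 kJ/mol

Ag⁺/Ag (E° = +0.80 V) is the cathode; Ni²⁺/Ni (E° = -0.25 V) is the anode, so E°cell = +1.05 V.
Balancing electrons gives n = 2 (lcm of 1 and 2).
ΔG° = −nFE° = −(2)(96485)(+1.05) = -202,618 J = -202.6 kJ/mol.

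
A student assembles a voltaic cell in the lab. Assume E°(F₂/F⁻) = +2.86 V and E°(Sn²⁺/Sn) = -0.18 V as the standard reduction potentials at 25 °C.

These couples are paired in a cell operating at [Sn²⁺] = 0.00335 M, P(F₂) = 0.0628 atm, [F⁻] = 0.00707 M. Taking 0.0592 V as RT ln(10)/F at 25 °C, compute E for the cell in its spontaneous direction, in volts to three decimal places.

+3.205 V

F₂/F⁻ is the cathode (higher E°), Sn²⁺/Sn the anode: E°cell = +2.86 − (-0.18) = +3.04 V, n = 2.
Overall: F₂(g) + Sn(s) → 2 F⁻(aq) + Sn²⁺(aq)
Q = [F⁻]^2·[Sn²⁺] / (P(F₂)); log Q = -5.574.
E = E° − (0.0592/n) log Q = +3.04 − (0.0592/2)(-5.574) = +3.205 V.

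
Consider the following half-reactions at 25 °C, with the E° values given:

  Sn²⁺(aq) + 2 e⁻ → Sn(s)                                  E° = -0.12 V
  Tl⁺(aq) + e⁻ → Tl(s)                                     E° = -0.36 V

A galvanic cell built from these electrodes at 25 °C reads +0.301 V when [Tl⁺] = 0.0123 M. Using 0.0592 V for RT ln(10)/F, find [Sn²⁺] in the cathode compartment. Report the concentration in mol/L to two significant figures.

0.017 M

Sn²⁺/Sn is the cathode, Tl⁺/Tl the anode: E°cell = +0.24 V, n = 2.
Overall reaction: Sn²⁺(aq) + 2 Tl(s) → Sn(s) + 2 Tl⁺(aq); Q = [Tl⁺]^2/[Sn²⁺]^1.
From E = E° − (0.0592/n) log Q: log Q = (E° − E)·n/0.0592 = (+0.24 − (+0.301))·2/0.0592 = -2.0608.
So 1·log[Sn²⁺] = 2·log(0.0123) − log Q = -3.8202 − (-2.0608) = -1.7594; [Sn²⁺] = 10^(-1.7594) ≈ 0.017 M.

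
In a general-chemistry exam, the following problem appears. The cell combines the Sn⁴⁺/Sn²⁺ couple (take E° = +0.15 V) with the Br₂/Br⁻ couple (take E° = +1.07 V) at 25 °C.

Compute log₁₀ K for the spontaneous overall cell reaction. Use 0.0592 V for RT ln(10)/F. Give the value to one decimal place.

31.1

Cathode: Br₂/Br⁻; anode: Sn⁴⁺/Sn²⁺. E°cell = +0.92 V, n = 2.
log K = nE°cell / 0.0592 = (2)(+0.92) / 0.0592 = 31.1.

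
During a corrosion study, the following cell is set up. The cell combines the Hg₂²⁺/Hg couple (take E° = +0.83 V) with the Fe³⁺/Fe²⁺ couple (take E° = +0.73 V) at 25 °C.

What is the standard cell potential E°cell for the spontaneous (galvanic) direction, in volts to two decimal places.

The Hg₂²⁺/Hg couple has the higher reduction potential, so it is the cathode; Fe³⁺/Fe²⁺ is oxidised at the anode.
E°cell = E°(cathode) − E°(anode) = (+0.83) − (+0.73) = +0.10 V.
Since E°cell > 0, the reaction is spontaneous under standard conditions.

+0.10 V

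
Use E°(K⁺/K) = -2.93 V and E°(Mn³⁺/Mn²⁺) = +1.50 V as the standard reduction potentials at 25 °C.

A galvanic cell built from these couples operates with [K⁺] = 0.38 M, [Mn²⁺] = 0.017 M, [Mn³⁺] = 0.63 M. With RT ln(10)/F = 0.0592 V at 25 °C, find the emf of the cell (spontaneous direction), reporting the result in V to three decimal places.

+4.548 V

Mn³⁺/Mn²⁺ is the cathode (higher E°), K⁺/K the anode: E°cell = +1.50 − (-2.93) = +4.43 V, n = 1.
Overall: Mn³⁺(aq) + K(s) → Mn²⁺(aq) + K⁺(aq)
Q = [Mn²⁺]·[K⁺] / ([Mn³⁺]); log Q = -1.989.
E = E° − (0.0592/n) log Q = +4.43 − (0.0592/1)(-1.989) = +4.548 V.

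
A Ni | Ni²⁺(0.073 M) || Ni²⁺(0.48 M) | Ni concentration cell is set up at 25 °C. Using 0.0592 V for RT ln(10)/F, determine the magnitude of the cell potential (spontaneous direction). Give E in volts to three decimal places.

For a concentration cell E°cell = 0. The 0.48 M side is the cathode (reduction is favoured where [Ni²⁺] is higher).
With n = 2, E = −(0.0592/2) log([Ni²⁺]ₐₙ/[Ni²⁺]꜀ₐₜ) = −(0.0592/2) log(0.073/0.48) = −(0.0592/2)(-0.818) = +0.024 V.

+0.024 V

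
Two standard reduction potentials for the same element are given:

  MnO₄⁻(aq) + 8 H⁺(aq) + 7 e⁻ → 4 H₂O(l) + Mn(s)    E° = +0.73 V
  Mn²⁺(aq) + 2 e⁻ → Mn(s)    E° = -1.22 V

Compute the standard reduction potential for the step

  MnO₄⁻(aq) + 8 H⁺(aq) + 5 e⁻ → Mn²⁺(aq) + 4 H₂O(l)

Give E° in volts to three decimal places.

+1.510 V

Sequential free energies add, so n₃E°₃ = n₁E°₁ + n₂E°₂.
With n₃ = 7, and the known step contributing 2×(-1.22) V, the unknown satisfies 5·E° = 7×(+0.73) − 2×(-1.22) = +7.550.
E° = +7.550 / 5 = +1.510 V.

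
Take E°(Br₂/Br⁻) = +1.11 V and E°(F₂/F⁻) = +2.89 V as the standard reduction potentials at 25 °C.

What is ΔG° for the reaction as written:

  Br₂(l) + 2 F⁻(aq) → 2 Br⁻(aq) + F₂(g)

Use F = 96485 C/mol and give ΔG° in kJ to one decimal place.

+343.5 kJ

As written, Br₂/Br⁻ is reduced (cathode) and F₂/F⁻ is oxidised (anode), so E°cell = (+1.11) − (+2.89) = -1.78 V.
Balancing electrons gives n = 2.
ΔG° = −nFE° = −(2)(96485)(-1.78) = 343,487 J = +343.5 kJ.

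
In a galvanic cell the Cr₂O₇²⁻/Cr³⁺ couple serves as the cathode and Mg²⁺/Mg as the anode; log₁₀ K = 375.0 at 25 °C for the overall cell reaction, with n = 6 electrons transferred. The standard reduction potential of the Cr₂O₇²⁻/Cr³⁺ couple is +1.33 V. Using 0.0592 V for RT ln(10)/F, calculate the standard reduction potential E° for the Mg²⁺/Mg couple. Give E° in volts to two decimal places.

E°cell = (0.0592/n)·log K = (0.0592/6)(375.0) = +3.700 V.
Since Cr₂O₇²⁻/Cr³⁺ is the cathode and Mg²⁺/Mg the anode, E°cell = E°(Cr₂O₇²⁻/Cr³⁺) − E°(Mg²⁺/Mg).
So E°(Mg²⁺/Mg) = E°(Cr₂O₇²⁻/Cr³⁺) − E°cell = (+1.33) − (+3.700) = -2.37 V.

-2.37 V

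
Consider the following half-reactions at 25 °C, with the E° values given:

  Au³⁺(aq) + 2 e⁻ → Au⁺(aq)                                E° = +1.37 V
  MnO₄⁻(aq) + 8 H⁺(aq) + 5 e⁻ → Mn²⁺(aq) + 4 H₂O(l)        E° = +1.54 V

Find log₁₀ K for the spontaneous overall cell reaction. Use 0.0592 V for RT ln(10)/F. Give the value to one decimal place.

Cathode: MnO₄⁻/Mn²⁺; anode: Au³⁺/Au⁺. E°cell = +0.17 V, n = 10.
log K = nE°cell / 0.0592 = (10)(+0.17) / 0.0592 = 28.7.

28.7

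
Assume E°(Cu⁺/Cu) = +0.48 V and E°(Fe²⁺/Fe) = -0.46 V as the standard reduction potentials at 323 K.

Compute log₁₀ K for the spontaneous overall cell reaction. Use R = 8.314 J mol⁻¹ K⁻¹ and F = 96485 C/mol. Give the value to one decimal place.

29.3

Cathode: Cu⁺/Cu; anode: Fe²⁺/Fe. E°cell = (+0.48) − (-0.46) = +0.94 V, with n = 2.
ΔG° = −nFE° = −RT ln K, so ln K = nFE°/(RT) = (2)(96485)(+0.94) / ((8.314)(323)) = 67.547.
log₁₀ K = 67.547 / ln 10 = 29.3.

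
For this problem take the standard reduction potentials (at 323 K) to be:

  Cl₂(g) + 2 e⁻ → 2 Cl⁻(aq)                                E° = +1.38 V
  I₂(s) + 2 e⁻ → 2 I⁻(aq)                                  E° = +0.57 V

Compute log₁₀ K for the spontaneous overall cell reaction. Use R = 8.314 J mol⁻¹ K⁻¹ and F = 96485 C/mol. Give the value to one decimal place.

25.3

Cathode: Cl₂/Cl⁻; anode: I₂/I⁻. E°cell = (+1.38) − (+0.57) = +0.81 V, with n = 2.
ΔG° = −nFE° = −RT ln K, so ln K = nFE°/(RT) = (2)(96485)(+0.81) / ((8.314)(323)) = 58.205.
log₁₀ K = 58.205 / ln 10 = 25.3.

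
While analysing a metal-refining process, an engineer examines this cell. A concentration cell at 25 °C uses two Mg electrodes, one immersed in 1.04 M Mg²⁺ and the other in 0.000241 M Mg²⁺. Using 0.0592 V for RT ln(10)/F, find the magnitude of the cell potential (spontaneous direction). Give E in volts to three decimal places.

+0.108 V

For a concentration cell E°cell = 0. The 1.04 M side is the cathode (reduction is favoured where [Mg²⁺] is higher).
With n = 2, E = −(0.0592/2) log([Mg²⁺]ₐₙ/[Mg²⁺]꜀ₐₜ) = −(0.0592/2) log(0.000241/1.04) = −(0.0592/2)(-3.635) = +0.108 V.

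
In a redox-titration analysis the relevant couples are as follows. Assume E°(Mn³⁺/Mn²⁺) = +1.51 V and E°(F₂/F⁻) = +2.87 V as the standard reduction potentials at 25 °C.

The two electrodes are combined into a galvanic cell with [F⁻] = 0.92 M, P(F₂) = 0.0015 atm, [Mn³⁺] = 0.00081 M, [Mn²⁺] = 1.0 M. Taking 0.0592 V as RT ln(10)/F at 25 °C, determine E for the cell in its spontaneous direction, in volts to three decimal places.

F₂/F⁻ is the cathode (higher E°), Mn³⁺/Mn²⁺ the anode: E°cell = +2.87 − (+1.51) = +1.36 V, n = 2.
Overall: F₂(g) + 2 Mn²⁺(aq) → 2 F⁻(aq) + 2 Mn³⁺(aq)
Q = [F⁻]^2·[Mn³⁺]^2 / (P(F₂)·[Mn²⁺]^2); log Q = -3.432.
E = E° − (0.0592/n) log Q = +1.36 − (0.0592/2)(-3.432) = +1.462 V.

+1.462 V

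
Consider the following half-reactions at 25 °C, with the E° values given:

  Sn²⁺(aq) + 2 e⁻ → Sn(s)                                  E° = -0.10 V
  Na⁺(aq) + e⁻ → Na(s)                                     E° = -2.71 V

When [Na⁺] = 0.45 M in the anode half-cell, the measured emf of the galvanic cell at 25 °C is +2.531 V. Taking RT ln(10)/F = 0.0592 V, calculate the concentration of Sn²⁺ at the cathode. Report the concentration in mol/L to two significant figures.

0.00043 M

Sn²⁺/Sn is the cathode, Na⁺/Na the anode: E°cell = +2.61 V, n = 2.
Overall reaction: Sn²⁺(aq) + 2 Na(s) → Sn(s) + 2 Na⁺(aq); Q = [Na⁺]^2/[Sn²⁺]^1.
From E = E° − (0.0592/n) log Q: log Q = (E° − E)·n/0.0592 = (+2.61 − (+2.531))·2/0.0592 = 2.6689.
So 1·log[Sn²⁺] = 2·log(0.45) − log Q = -0.6936 − (2.6689) = -3.3625; [Sn²⁺] = 10^(-3.3625) ≈ 0.00043 M.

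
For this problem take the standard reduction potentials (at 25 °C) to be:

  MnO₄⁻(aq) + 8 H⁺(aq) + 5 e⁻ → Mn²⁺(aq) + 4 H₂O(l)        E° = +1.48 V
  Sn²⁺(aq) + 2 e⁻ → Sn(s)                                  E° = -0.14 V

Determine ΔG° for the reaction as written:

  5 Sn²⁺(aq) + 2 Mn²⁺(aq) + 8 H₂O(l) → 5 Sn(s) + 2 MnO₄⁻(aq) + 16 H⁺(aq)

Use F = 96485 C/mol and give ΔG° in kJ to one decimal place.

As written, Sn²⁺/Sn is reduced (cathode) and MnO₄⁻/Mn²⁺ is oxidised (anode), so E°cell = (-0.14) − (+1.48) = -1.62 V.
Balancing electrons gives n = 10.
ΔG° = −nFE° = −(10)(96485)(-1.62) = 1,563,057 J = +1563.1 kJ.

+1563.1 kJ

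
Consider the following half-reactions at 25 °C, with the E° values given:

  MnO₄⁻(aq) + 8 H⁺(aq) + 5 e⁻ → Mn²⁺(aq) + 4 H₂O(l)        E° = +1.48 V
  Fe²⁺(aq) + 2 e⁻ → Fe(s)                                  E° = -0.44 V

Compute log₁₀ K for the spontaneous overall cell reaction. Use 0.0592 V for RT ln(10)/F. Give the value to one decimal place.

324.3

Cathode: MnO₄⁻/Mn²⁺; anode: Fe²⁺/Fe. E°cell = +1.92 V, n = 10.
log K = nE°cell / 0.0592 = (10)(+1.92) / 0.0592 = 324.3.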